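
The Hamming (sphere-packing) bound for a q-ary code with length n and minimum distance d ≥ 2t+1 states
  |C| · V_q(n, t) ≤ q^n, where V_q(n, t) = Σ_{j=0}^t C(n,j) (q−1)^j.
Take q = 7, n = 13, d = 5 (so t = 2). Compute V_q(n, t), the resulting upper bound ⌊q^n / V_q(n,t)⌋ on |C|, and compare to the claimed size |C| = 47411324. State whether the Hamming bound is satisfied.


V_q(n, t) = 2887, q^n = 96889010407, Hamming bound = 33560446, |C| = 47411324 > bound (violated).

Step 1: Compute V_q(n, t) = Σ_{j=0}^2 C(n, j) (q−1)^j.
  j = 0: C(13,0)·(6)^0 = 1·1 = 1.
  j = 1: C(13,1)·(6)^1 = 13·6 = 78.
  j = 2: C(13,2)·(6)^2 = 78·36 = 2808.
  V_q(n, t) = 1 + 78 + 2808 = 2887.
Step 2: q^n = 7^13 = 96889010407.
Step 3: Hamming bound ⌊q^n / V_q(n,t)⌋ = ⌊96889010407/2887⌋ = 33560446.
Step 4: Compare |C| = 47411324 to 33560446: violated.
The claimed |C| lies above the Hamming bound, so no 7-ary code of length 13 with d ≥ 5 can have 47411324 codewords.


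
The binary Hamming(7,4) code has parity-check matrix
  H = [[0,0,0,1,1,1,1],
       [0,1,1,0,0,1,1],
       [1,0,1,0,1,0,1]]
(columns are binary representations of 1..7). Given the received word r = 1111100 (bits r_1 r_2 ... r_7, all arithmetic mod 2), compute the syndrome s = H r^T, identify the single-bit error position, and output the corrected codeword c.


s = (0, 0, 1)^T, error position = 1, corrected codeword c = 0111100

Compute s = H r^T mod 2 one row at a time:
  s_1 = 1 + 1 + 0 + 0 = 2 ≡ 0 (mod 2).
  s_2 = 1 + 1 + 0 + 0 = 2 ≡ 0 (mod 2).
  s_3 = 1 + 1 + 1 + 0 = 3 ≡ 1 (mod 2).
s = (0, 0, 1)^T — this equals column 1 of H (binary 001), so error is at position 1.
Correct: flip bit 1 of r = 1111100 to get c = 0111100.


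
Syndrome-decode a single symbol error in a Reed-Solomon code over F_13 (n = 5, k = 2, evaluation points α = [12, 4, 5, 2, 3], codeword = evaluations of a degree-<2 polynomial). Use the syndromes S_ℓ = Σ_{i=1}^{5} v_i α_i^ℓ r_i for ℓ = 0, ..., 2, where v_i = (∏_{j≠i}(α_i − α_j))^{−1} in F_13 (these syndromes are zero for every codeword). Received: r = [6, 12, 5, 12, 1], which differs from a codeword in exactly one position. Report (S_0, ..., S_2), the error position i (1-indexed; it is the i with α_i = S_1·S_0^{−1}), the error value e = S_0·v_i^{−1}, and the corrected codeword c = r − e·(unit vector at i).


S = (3, 12, 9), error at position 2, error magnitude e = 9, c = [6, 3, 5, 12, 1].

Step 1: column multipliers v_i = (∏_{j≠i}(α_i − α_j))^{−1} mod 13.
  i = 1 (α = 12): (12−4)(12−5)(12−2)(12−3) = 8·7·10·9 = 5040 ≡ 9, so v_1 = 9^{−1} = 3 (mod 13).
  i = 2 (α = 4): (4−12)(4−5)(4−2)(4−3) = (−8)·(−1)·2·1 = 16 ≡ 3, so v_2 = 3^{−1} = 9 (mod 13).
  i = 3 (α = 5): (5−12)(5−4)(5−2)(5−3) = (−7)·1·3·2 = −42 ≡ 10, so v_3 = 10^{−1} = 4 (mod 13).
  i = 4 (α = 2): (2−12)(2−4)(2−5)(2−3) = (−10)·(−2)·(−3)·(−1) = 60 ≡ 8, so v_4 = 8^{−1} = 5 (mod 13).
  i = 5 (α = 3): (3−12)(3−4)(3−5)(3−2) = (−9)·(−1)·(−2)·1 = −18 ≡ 8, so v_5 = 8^{−1} = 5 (mod 13).
  v = [3, 9, 4, 5, 5].
Step 2: syndromes of r = [6, 12, 5, 12, 1] (all sums mod 13).
  S_0 = Σ v_i r_i = 3·6 + 9·12 + 4·5 + 5·12 + 5·1 = 211 ≡ 3.
  S_1 = Σ v_i α_i r_i = 3·12·6 + 9·4·12 + 4·5·5 + 5·2·12 + 5·3·1 = 883 ≡ 12.
  α_i^2 mod 13 = [1, 3, 12, 4, 9].
  S_2 = Σ v_i α_i^2 r_i = 3·1·6 + 9·3·12 + 4·12·5 + 5·4·12 + 5·9·1 = 867 ≡ 9.
  S = (3, 12, 9) ≠ 0, so r is not a codeword (an error is present).
Step 3: locate the error. For a single error e at position i, S_ℓ = v_i·e·α_i^ℓ, so α_err = S_1/S_0.
  S_0^{−1} = 3^{−1} = 9 (mod 13), so α_err = 12·9 = 108 ≡ 4 = α_2. Error position i = 2.
  Consistency check: S_2/S_1 = 9·12 = 108 ≡ 4 = α_err ✓ (single-error assumption holds).
Step 4: error magnitude e = S_0/v_2 = S_0·∏_{j≠2}(α_2 − α_j) = 3·3 = 9 ≡ 9 (mod 13).
Step 5: correct position 2: c_2 = r_2 − e = 12 − 9 ≡ 3 (mod 13). Hence c = [6, 3, 5, 12, 1].
  Check: interpolating c through the α_i gives m(x) = 8 + 2·x (degree < 2) with m(α_i) = c_i for every i, so c is indeed a codeword.


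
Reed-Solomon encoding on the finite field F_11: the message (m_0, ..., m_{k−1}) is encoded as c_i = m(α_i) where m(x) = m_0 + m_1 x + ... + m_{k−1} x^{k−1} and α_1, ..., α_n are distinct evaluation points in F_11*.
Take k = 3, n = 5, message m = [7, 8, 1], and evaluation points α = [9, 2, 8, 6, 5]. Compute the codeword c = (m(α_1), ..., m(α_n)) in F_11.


c = [6, 5, 3, 3, 6]

Message polynomial: m(x) = 7 + 8·x + 1·x^2 (mod 11).
For each evaluation point α_i, compute m(α_i) mod 11:
  α_1 = 9: Horner steps 1 → 6 → 6, so m(9) = 6.
  α_2 = 2: Horner steps 1 → 10 → 5, so m(2) = 5.
  α_3 = 8: Horner steps 1 → 5 → 3, so m(8) = 3.
  α_4 = 6: Horner steps 1 → 3 → 3, so m(6) = 3.
  α_5 = 5: Horner steps 1 → 2 → 6, so m(5) = 6.
Codeword c = [6, 5, 3, 3, 6] ∈ F_11^5.


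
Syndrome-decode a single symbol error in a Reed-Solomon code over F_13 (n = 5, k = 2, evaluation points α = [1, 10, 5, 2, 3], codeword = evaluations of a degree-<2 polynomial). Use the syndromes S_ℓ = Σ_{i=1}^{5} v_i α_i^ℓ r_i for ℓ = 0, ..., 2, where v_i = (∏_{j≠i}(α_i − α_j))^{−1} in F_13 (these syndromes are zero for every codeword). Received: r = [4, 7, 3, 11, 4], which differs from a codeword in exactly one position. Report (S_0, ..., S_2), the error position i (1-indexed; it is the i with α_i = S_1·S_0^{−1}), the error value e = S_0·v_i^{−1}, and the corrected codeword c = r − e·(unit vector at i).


S = (11, 11, 11), error at position 1, error magnitude e = 12, c = [5, 7, 3, 11, 4].

Step 1: column multipliers v_i = (∏_{j≠i}(α_i − α_j))^{−1} mod 13.
  i = 1 (α = 1): (1−10)(1−5)(1−2)(1−3) = (−9)·(−4)·(−1)·(−2) = 72 ≡ 7, so v_1 = 7^{−1} = 2 (mod 13).
  i = 2 (α = 10): (10−1)(10−5)(10−2)(10−3) = 9·5·8·7 = 2520 ≡ 11, so v_2 = 11^{−1} = 6 (mod 13).
  i = 3 (α = 5): (5−1)(5−10)(5−2)(5−3) = 4·(−5)·3·2 = −120 ≡ 10, so v_3 = 10^{−1} = 4 (mod 13).
  i = 4 (α = 2): (2−1)(2−10)(2−5)(2−3) = 1·(−8)·(−3)·(−1) = −24 ≡ 2, so v_4 = 2^{−1} = 7 (mod 13).
  i = 5 (α = 3): (3−1)(3−10)(3−5)(3−2) = 2·(−7)·(−2)·1 = 28 ≡ 2, so v_5 = 2^{−1} = 7 (mod 13).
  v = [2, 6, 4, 7, 7].
Step 2: syndromes of r = [4, 7, 3, 11, 4] (all sums mod 13).
  S_0 = Σ v_i r_i = 2·4 + 6·7 + 4·3 + 7·11 + 7·4 = 167 ≡ 11.
  S_1 = Σ v_i α_i r_i = 2·1·4 + 6·10·7 + 4·5·3 + 7·2·11 + 7·3·4 = 726 ≡ 11.
  α_i^2 mod 13 = [1, 9, 12, 4, 9].
  S_2 = Σ v_i α_i^2 r_i = 2·1·4 + 6·9·7 + 4·12·3 + 7·4·11 + 7·9·4 = 1090 ≡ 11.
  S = (11, 11, 11) ≠ 0, so r is not a codeword (an error is present).
Step 3: locate the error. For a single error e at position i, S_ℓ = v_i·e·α_i^ℓ, so α_err = S_1/S_0.
  S_0^{−1} = 11^{−1} = 6 (mod 13), so α_err = 11·6 = 66 ≡ 1 = α_1. Error position i = 1.
  Consistency check: S_2/S_1 = 11·6 = 66 ≡ 1 = α_err ✓ (single-error assumption holds).
Step 4: error magnitude e = S_0/v_1 = S_0·∏_{j≠1}(α_1 − α_j) = 11·7 = 77 ≡ 12 (mod 13).
Step 5: correct position 1: c_1 = r_1 − e = 4 − 12 ≡ 5 (mod 13). Hence c = [5, 7, 3, 11, 4].
  Check: interpolating c through the α_i gives m(x) = 12 + 6·x (degree < 2) with m(α_i) = c_i for every i, so c is indeed a codeword.


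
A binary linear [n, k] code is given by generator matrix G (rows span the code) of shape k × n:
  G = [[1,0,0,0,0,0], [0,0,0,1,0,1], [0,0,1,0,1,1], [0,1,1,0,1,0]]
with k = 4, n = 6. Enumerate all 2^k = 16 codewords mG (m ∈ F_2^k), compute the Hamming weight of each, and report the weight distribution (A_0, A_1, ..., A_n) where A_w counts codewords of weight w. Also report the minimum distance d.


Weight distribution: A_0 = 1, A_1 = 1, A_2 = 3, A_3 = 6, A_4 = 3, A_5 = 1, A_6 = 1. Minimum distance d = 1.

Enumerate all 2^4 = 16 messages m ∈ F_2^4.
For each, compute codeword c = mG in F_2^6, then tally its weight.
  m = 0000 → c = 000000, weight = 0.
  m = 1000 → c = 100000, weight = 1.
  m = 0100 → c = 000101, weight = 2.
  m = 1100 → c = 100101, weight = 3.
  m = 0010 → c = 001011, weight = 3.
  m = 1010 → c = 101011, weight = 4.
  m = 0110 → c = 001110, weight = 3.
  m = 1110 → c = 101110, weight = 4.
  m = 0001 → c = 011010, weight = 3.
  m = 1001 → c = 111010, weight = 4.
  m = 0101 → c = 011111, weight = 5.
  m = 1101 → c = 111111, weight = 6.
  m = 0011 → c = 010001, weight = 2.
  m = 1011 → c = 110001, weight = 3.
  m = 0111 → c = 010100, weight = 2.
  m = 1111 → c = 110100, weight = 3.
Tally weights:
  weight 0: 1 codewords.
  weight 1: 1 codewords.
  weight 2: 3 codewords.
  weight 3: 6 codewords.
  weight 4: 3 codewords.
  weight 5: 1 codewords.
  weight 6: 1 codewords.
Minimum distance d = smallest w > 0 with A_w > 0 = 1.
Sanity: Σ A_w = 16 = 2^4 = 16 ✓.


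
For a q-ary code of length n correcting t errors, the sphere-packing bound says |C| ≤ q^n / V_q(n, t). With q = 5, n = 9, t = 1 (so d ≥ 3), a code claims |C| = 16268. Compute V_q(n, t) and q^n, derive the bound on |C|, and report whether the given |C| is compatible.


V_q(n, t) = 37, q^n = 1953125, Hamming bound = 52787, |C| = 16268 ≤ bound (satisfied).

Step 1: Compute V_q(n, t) = Σ_{j=0}^1 C(n, j) (q−1)^j.
  j = 0: C(9,0)·(4)^0 = 1·1 = 1.
  j = 1: C(9,1)·(4)^1 = 9·4 = 36.
  V_q(n, t) = 1 + 36 = 37.
Step 2: q^n = 5^9 = 1953125.
Step 3: Hamming bound ⌊q^n / V_q(n,t)⌋ = ⌊1953125/37⌋ = 52787.
Step 4: Compare |C| = 16268 to 52787: satisfied.
The claimed |C| lies below the Hamming bound.


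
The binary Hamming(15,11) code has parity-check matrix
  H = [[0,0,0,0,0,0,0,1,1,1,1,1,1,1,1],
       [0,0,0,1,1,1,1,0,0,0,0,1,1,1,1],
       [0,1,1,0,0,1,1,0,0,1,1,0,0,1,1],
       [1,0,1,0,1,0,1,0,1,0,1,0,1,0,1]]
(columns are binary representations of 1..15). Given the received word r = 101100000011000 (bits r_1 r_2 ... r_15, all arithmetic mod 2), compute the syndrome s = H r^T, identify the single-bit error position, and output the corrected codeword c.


s = (0, 0, 0, 1)^T, error position = 1, corrected codeword c = 001100000011000

Compute s = H r^T mod 2 one row at a time:
  s_1 = 0 + 0 + 0 + 1 + 1 + 0 + 0 + 0 = 2 ≡ 0 (mod 2).
  s_2 = 1 + 0 + 0 + 0 + 1 + 0 + 0 + 0 = 2 ≡ 0 (mod 2).
  s_3 = 0 + 1 + 0 + 0 + 0 + 1 + 0 + 0 = 2 ≡ 0 (mod 2).
  s_4 = 1 + 1 + 0 + 0 + 0 + 1 + 0 + 0 = 3 ≡ 1 (mod 2).
s = (0, 0, 0, 1)^T — this equals column 1 of H (binary 0001), so error is at position 1.
Correct: flip bit 1 of r = 101100000011000 to get c = 001100000011000.


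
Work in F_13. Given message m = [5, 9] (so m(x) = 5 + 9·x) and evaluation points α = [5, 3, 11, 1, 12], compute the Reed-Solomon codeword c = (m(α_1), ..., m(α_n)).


c = [11, 6, 0, 1, 9]

Message polynomial: m(x) = 5 + 9·x (mod 13).
For each evaluation point α_i, compute m(α_i) mod 13:
  α_1 = 5: Horner steps 9 → 11, so m(5) = 11.
  α_2 = 3: Horner steps 9 → 6, so m(3) = 6.
  α_3 = 11: Horner steps 9 → 0, so m(11) = 0.
  α_4 = 1: Horner steps 9 → 1, so m(1) = 1.
  α_5 = 12: Horner steps 9 → 9, so m(12) = 9.
Codeword c = [11, 6, 0, 1, 9] ∈ F_13^5.


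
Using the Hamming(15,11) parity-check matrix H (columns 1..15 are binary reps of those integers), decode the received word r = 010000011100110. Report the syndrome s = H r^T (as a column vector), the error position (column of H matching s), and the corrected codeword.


s = (1, 0, 1, 0)^T, error position = 10, corrected codeword c = 010000011000110

Compute s = H r^T mod 2 one row at a time:
  s_1 = 1 + 1 + 1 + 0 + 0 + 1 + 1 + 0 = 5 ≡ 1 (mod 2).
  s_2 = 0 + 0 + 0 + 0 + 0 + 1 + 1 + 0 = 2 ≡ 0 (mod 2).
  s_3 = 1 + 0 + 0 + 0 + 1 + 0 + 1 + 0 = 3 ≡ 1 (mod 2).
  s_4 = 0 + 0 + 0 + 0 + 1 + 0 + 1 + 0 = 2 ≡ 0 (mod 2).
s = (1, 0, 1, 0)^T — this equals column 10 of H (binary 1010), so error is at position 10.
Correct: flip bit 10 of r = 010000011100110 to get c = 010000011000110.


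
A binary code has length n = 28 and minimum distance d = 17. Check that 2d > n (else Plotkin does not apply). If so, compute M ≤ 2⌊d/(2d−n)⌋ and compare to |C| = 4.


Plotkin bound M ≤ 4; given |C| = 4 ≤ bound (satisfied).

Check applicability: 2d = 34, n = 28.
2d − n = 6 > 0, so Plotkin applies.
Compute d/(2d−n) = 17/6 ≈ 2.8333.
⌊d/(2d−n)⌋ = 2.
Plotkin bound: M ≤ 2·2 = 4.
Given |C| = 4, check: satisfied.
This |C| is at the Plotkin bound.


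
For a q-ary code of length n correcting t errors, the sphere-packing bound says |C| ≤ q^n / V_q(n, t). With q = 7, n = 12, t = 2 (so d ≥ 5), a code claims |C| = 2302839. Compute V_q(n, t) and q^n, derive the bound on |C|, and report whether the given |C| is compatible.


V_q(n, t) = 2449, q^n = 13841287201, Hamming bound = 5651811, |C| = 2302839 ≤ bound (satisfied).

Step 1: Compute V_q(n, t) = Σ_{j=0}^2 C(n, j) (q−1)^j.
  j = 0: C(12,0)·(6)^0 = 1·1 = 1.
  j = 1: C(12,1)·(6)^1 = 12·6 = 72.
  j = 2: C(12,2)·(6)^2 = 66·36 = 2376.
  V_q(n, t) = 1 + 72 + 2376 = 2449.
Step 2: q^n = 7^12 = 13841287201.
Step 3: Hamming bound ⌊q^n / V_q(n,t)⌋ = ⌊13841287201/2449⌋ = 5651811.
Step 4: Compare |C| = 2302839 to 5651811: satisfied.
The claimed |C| lies below the Hamming bound.


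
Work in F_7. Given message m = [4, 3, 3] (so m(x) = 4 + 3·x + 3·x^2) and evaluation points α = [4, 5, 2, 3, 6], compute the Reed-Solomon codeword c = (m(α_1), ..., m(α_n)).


c = [1, 3, 1, 5, 4]

Message polynomial: m(x) = 4 + 3·x + 3·x^2 (mod 7).
For each evaluation point α_i, compute m(α_i) mod 7:
  α_1 = 4: Horner steps 3 → 1 → 1, so m(4) = 1.
  α_2 = 5: Horner steps 3 → 4 → 3, so m(5) = 3.
  α_3 = 2: Horner steps 3 → 2 → 1, so m(2) = 1.
  α_4 = 3: Horner steps 3 → 5 → 5, so m(3) = 5.
  α_5 = 6: Horner steps 3 → 0 → 4, so m(6) = 4.
Codeword c = [1, 3, 1, 5, 4] ∈ F_7^5.


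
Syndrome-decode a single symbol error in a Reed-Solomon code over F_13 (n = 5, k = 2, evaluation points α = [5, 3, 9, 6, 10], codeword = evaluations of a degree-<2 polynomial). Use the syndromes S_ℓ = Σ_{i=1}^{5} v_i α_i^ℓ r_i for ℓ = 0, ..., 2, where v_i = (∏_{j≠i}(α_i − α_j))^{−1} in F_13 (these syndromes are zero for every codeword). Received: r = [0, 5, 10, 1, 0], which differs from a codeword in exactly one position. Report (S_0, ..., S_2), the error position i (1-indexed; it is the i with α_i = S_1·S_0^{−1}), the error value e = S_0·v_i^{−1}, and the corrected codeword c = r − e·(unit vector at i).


S = (11, 3, 2), error at position 1, error magnitude e = 2, c = [11, 5, 10, 1, 0].

Step 1: column multipliers v_i = (∏_{j≠i}(α_i − α_j))^{−1} mod 13.
  i = 1 (α = 5): (5−3)(5−9)(5−6)(5−10) = 2·(−4)·(−1)·(−5) = −40 ≡ 12, so v_1 = 12^{−1} = 12 (mod 13).
  i = 2 (α = 3): (3−5)(3−9)(3−6)(3−10) = (−2)·(−6)·(−3)·(−7) = 252 ≡ 5, so v_2 = 5^{−1} = 8 (mod 13).
  i = 3 (α = 9): (9−5)(9−3)(9−6)(9−10) = 4·6·3·(−1) = −72 ≡ 6, so v_3 = 6^{−1} = 11 (mod 13).
  i = 4 (α = 6): (6−5)(6−3)(6−9)(6−10) = 1·3·(−3)·(−4) = 36 ≡ 10, so v_4 = 10^{−1} = 4 (mod 13).
  i = 5 (α = 10): (10−5)(10−3)(10−9)(10−6) = 5·7·1·4 = 140 ≡ 10, so v_5 = 10^{−1} = 4 (mod 13).
  v = [12, 8, 11, 4, 4].
Step 2: syndromes of r = [0, 5, 10, 1, 0] (all sums mod 13).
  S_0 = Σ v_i r_i = 12·0 + 8·5 + 11·10 + 4·1 + 4·0 = 154 ≡ 11.
  S_1 = Σ v_i α_i r_i = 12·5·0 + 8·3·5 + 11·9·10 + 4·6·1 + 4·10·0 = 1134 ≡ 3.
  α_i^2 mod 13 = [12, 9, 3, 10, 9].
  S_2 = Σ v_i α_i^2 r_i = 12·12·0 + 8·9·5 + 11·3·10 + 4·10·1 + 4·9·0 = 730 ≡ 2.
  S = (11, 3, 2) ≠ 0, so r is not a codeword (an error is present).
Step 3: locate the error. For a single error e at position i, S_ℓ = v_i·e·α_i^ℓ, so α_err = S_1/S_0.
  S_0^{−1} = 11^{−1} = 6 (mod 13), so α_err = 3·6 = 18 ≡ 5 = α_1. Error position i = 1.
  Consistency check: S_2/S_1 = 2·9 = 18 ≡ 5 = α_err ✓ (single-error assumption holds).
Step 4: error magnitude e = S_0/v_1 = S_0·∏_{j≠1}(α_1 − α_j) = 11·12 = 132 ≡ 2 (mod 13).
Step 5: correct position 1: c_1 = r_1 − e = 0 − 2 ≡ 11 (mod 13). Hence c = [11, 5, 10, 1, 0].
  Check: interpolating c through the α_i gives m(x) = 9 + 3·x (degree < 2) with m(α_i) = c_i for every i, so c is indeed a codeword.


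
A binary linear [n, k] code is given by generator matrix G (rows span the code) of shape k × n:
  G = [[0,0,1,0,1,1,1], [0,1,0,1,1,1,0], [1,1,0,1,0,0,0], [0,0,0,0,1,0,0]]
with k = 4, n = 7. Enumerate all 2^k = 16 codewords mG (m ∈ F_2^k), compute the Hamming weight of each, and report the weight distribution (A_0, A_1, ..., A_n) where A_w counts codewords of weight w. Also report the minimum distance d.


Weight distribution: A_0 = 1, A_1 = 1, A_2 = 1, A_3 = 5, A_4 = 5, A_5 = 1, A_6 = 1, A_7 = 1. Minimum distance d = 1.

Enumerate all 2^4 = 16 messages m ∈ F_2^4.
For each, compute codeword c = mG in F_2^7, then tally its weight.
  m = 0000 → c = 0000000, weight = 0.
  m = 1000 → c = 0010111, weight = 4.
  m = 0100 → c = 0101110, weight = 4.
  m = 1100 → c = 0111001, weight = 4.
  m = 0010 → c = 1101000, weight = 3.
  m = 1010 → c = 1111111, weight = 7.
  m = 0110 → c = 1000110, weight = 3.
  m = 1110 → c = 1010001, weight = 3.
  m = 0001 → c = 0000100, weight = 1.
  m = 1001 → c = 0010011, weight = 3.
  m = 0101 → c = 0101010, weight = 3.
  m = 1101 → c = 0111101, weight = 5.
  m = 0011 → c = 1101100, weight = 4.
  m = 1011 → c = 1111011, weight = 6.
  m = 0111 → c = 1000010, weight = 2.
  m = 1111 → c = 1010101, weight = 4.
Tally weights:
  weight 0: 1 codewords.
  weight 1: 1 codewords.
  weight 2: 1 codewords.
  weight 3: 5 codewords.
  weight 4: 5 codewords.
  weight 5: 1 codewords.
  weight 6: 1 codewords.
  weight 7: 1 codewords.
Minimum distance d = smallest w > 0 with A_w > 0 = 1.
Sanity: Σ A_w = 16 = 2^4 = 16 ✓.


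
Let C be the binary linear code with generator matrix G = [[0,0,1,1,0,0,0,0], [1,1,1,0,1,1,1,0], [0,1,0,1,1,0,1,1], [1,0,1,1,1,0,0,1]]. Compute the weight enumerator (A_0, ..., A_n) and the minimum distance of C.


Weight distribution: A_0 = 1, A_2 = 2, A_3 = 2, A_4 = 3, A_5 = 6, A_6 = 2. Minimum distance d = 2.

Enumerate all 2^4 = 16 messages m ∈ F_2^4.
For each, compute codeword c = mG in F_2^8, then tally its weight.
  m = 0000 → c = 00000000, weight = 0.
  m = 1000 → c = 00110000, weight = 2.
  m = 0100 → c = 11101110, weight = 6.
  m = 1100 → c = 11011110, weight = 6.
  m = 0010 → c = 01011011, weight = 5.
  m = 1010 → c = 01101011, weight = 5.
  m = 0110 → c = 10110101, weight = 5.
  m = 1110 → c = 10000101, weight = 3.
  m = 0001 → c = 10111001, weight = 5.
  m = 1001 → c = 10001001, weight = 3.
  m = 0101 → c = 01010111, weight = 5.
  m = 1101 → c = 01100111, weight = 5.
  m = 0011 → c = 11100010, weight = 4.
  m = 1011 → c = 11010010, weight = 4.
  m = 0111 → c = 00001100, weight = 2.
  m = 1111 → c = 00111100, weight = 4.
Tally weights:
  weight 0: 1 codewords.
  weight 2: 2 codewords.
  weight 3: 2 codewords.
  weight 4: 3 codewords.
  weight 5: 6 codewords.
  weight 6: 2 codewords.
Minimum distance d = smallest w > 0 with A_w > 0 = 2.
Sanity: Σ A_w = 16 = 2^4 = 16 ✓.


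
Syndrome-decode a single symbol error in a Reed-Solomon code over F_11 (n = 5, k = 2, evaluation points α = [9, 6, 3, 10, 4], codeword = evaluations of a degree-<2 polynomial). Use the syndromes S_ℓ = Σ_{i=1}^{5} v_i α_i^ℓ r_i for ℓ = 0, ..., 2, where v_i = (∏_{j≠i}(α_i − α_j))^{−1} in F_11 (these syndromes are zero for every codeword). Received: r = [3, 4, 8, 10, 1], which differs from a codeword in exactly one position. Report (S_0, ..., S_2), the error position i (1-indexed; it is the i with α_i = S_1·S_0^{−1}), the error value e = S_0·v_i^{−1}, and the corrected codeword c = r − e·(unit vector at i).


S = (5, 4, 1), error at position 3, error magnitude e = 3, c = [3, 4, 5, 10, 1].

Step 1: column multipliers v_i = (∏_{j≠i}(α_i − α_j))^{−1} mod 11.
  i = 1 (α = 9): (9−6)(9−3)(9−10)(9−4) = 3·6·(−1)·5 = −90 ≡ 9, so v_1 = 9^{−1} = 5 (mod 11).
  i = 2 (α = 6): (6−9)(6−3)(6−10)(6−4) = (−3)·3·(−4)·2 = 72 ≡ 6, so v_2 = 6^{−1} = 2 (mod 11).
  i = 3 (α = 3): (3−9)(3−6)(3−10)(3−4) = (−6)·(−3)·(−7)·(−1) = 126 ≡ 5, so v_3 = 5^{−1} = 9 (mod 11).
  i = 4 (α = 10): (10−9)(10−6)(10−3)(10−4) = 1·4·7·6 = 168 ≡ 3, so v_4 = 3^{−1} = 4 (mod 11).
  i = 5 (α = 4): (4−9)(4−6)(4−3)(4−10) = (−5)·(−2)·1·(−6) = −60 ≡ 6, so v_5 = 6^{−1} = 2 (mod 11).
  v = [5, 2, 9, 4, 2].
Step 2: syndromes of r = [3, 4, 8, 10, 1] (all sums mod 11).
  S_0 = Σ v_i r_i = 5·3 + 2·4 + 9·8 + 4·10 + 2·1 = 137 ≡ 5.
  S_1 = Σ v_i α_i r_i = 5·9·3 + 2·6·4 + 9·3·8 + 4·10·10 + 2·4·1 = 807 ≡ 4.
  α_i^2 mod 11 = [4, 3, 9, 1, 5].
  S_2 = Σ v_i α_i^2 r_i = 5·4·3 + 2·3·4 + 9·9·8 + 4·1·10 + 2·5·1 = 782 ≡ 1.
  S = (5, 4, 1) ≠ 0, so r is not a codeword (an error is present).
Step 3: locate the error. For a single error e at position i, S_ℓ = v_i·e·α_i^ℓ, so α_err = S_1/S_0.
  S_0^{−1} = 5^{−1} = 9 (mod 11), so α_err = 4·9 = 36 ≡ 3 = α_3. Error position i = 3.
  Consistency check: S_2/S_1 = 1·3 = 3 ≡ 3 = α_err ✓ (single-error assumption holds).
Step 4: error magnitude e = S_0/v_3 = S_0·∏_{j≠3}(α_3 − α_j) = 5·5 = 25 ≡ 3 (mod 11).
Step 5: correct position 3: c_3 = r_3 − e = 8 − 3 ≡ 5 (mod 11). Hence c = [3, 4, 5, 10, 1].
  Check: interpolating c through the α_i gives m(x) = 6 + 7·x (degree < 2) with m(α_i) = c_i for every i, so c is indeed a codeword.


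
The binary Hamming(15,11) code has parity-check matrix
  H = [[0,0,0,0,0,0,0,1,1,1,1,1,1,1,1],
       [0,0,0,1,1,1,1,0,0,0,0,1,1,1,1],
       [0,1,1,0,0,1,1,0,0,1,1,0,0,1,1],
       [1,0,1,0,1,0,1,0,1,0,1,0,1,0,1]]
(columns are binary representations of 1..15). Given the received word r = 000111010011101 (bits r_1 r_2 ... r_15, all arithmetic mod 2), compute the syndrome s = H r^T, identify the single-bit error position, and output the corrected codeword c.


s = (1, 0, 1, 0)^T, error position = 10, corrected codeword c = 000111010111101

Compute s = H r^T mod 2 one row at a time:
  s_1 = 1 + 0 + 0 + 1 + 1 + 1 + 0 + 1 = 5 ≡ 1 (mod 2).
  s_2 = 1 + 1 + 1 + 0 + 1 + 1 + 0 + 1 = 6 ≡ 0 (mod 2).
  s_3 = 0 + 0 + 1 + 0 + 0 + 1 + 0 + 1 = 3 ≡ 1 (mod 2).
  s_4 = 0 + 0 + 1 + 0 + 0 + 1 + 1 + 1 = 4 ≡ 0 (mod 2).
s = (1, 0, 1, 0)^T — this equals column 10 of H (binary 1010), so error is at position 10.
Correct: flip bit 10 of r = 000111010011101 to get c = 000111010111101.


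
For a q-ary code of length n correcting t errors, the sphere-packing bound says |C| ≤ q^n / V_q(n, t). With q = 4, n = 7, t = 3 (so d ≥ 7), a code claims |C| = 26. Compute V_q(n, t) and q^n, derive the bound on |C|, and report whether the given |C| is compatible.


V_q(n, t) = 1156, q^n = 16384, Hamming bound = 14, |C| = 26 > bound (violated).

Step 1: Compute V_q(n, t) = Σ_{j=0}^3 C(n, j) (q−1)^j.
  j = 0: C(7,0)·(3)^0 = 1·1 = 1.
  j = 1: C(7,1)·(3)^1 = 7·3 = 21.
  j = 2: C(7,2)·(3)^2 = 21·9 = 189.
  j = 3: C(7,3)·(3)^3 = 35·27 = 945.
  V_q(n, t) = 1 + 21 + 189 + 945 = 1156.
Step 2: q^n = 4^7 = 16384.
Step 3: Hamming bound ⌊q^n / V_q(n,t)⌋ = ⌊16384/1156⌋ = 14.
Step 4: Compare |C| = 26 to 14: violated.
The claimed |C| lies above the Hamming bound, so no 4-ary code of length 7 with d ≥ 7 can have 26 codewords.


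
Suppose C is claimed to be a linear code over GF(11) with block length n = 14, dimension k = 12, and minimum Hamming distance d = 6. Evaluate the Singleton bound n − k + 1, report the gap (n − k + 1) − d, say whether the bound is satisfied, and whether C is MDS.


Singleton RHS = n − k + 1 = 3, slack = -3, bound violated (no such code; not MDS).

Singleton bound: d ≤ n − k + 1.
Here n = 14, k = 12, so n − k + 1 = 3.
Given d = 6, check d ≤ 3: NO.
Slack = (n − k + 1) − d = -3.
The slack is negative: d = 6 exceeds n − k + 1 = 3 by 3, so the Singleton bound is violated and no linear [14, 12, 6]_11 code can exist. In particular it is not MDS (MDS requires d = n − k + 1 exactly).
Description: the claimed parameters are [14, 12, 6]_11; such a code would be impossible (violates the Singleton bound).


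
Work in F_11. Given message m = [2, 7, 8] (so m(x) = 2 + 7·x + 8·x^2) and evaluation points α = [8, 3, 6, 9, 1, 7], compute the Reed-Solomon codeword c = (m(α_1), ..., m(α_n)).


c = [9, 7, 2, 9, 6, 3]

Message polynomial: m(x) = 2 + 7·x + 8·x^2 (mod 11).
For each evaluation point α_i, compute m(α_i) mod 11:
  α_1 = 8: Horner steps 8 → 5 → 9, so m(8) = 9.
  α_2 = 3: Horner steps 8 → 9 → 7, so m(3) = 7.
  α_3 = 6: Horner steps 8 → 0 → 2, so m(6) = 2.
  α_4 = 9: Horner steps 8 → 2 → 9, so m(9) = 9.
  α_5 = 1: Horner steps 8 → 4 → 6, so m(1) = 6.
  α_6 = 7: Horner steps 8 → 8 → 3, so m(7) = 3.
Codeword c = [9, 7, 2, 9, 6, 3] ∈ F_11^6.


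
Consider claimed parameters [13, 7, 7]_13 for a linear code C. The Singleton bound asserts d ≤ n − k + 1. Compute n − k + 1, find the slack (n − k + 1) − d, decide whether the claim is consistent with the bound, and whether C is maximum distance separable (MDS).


Singleton RHS = n − k + 1 = 7, slack = 0, bound satisfied, MDS.

Singleton bound: d ≤ n − k + 1.
Here n = 13, k = 7, so n − k + 1 = 7.
Given d = 7, check d ≤ 7: YES.
Slack = (n − k + 1) − d = 0.
The code is MDS (slack = 0).
Description: the claimed parameters are [13, 7, 7]_13; such a code would be MDS (meets Singleton bound).


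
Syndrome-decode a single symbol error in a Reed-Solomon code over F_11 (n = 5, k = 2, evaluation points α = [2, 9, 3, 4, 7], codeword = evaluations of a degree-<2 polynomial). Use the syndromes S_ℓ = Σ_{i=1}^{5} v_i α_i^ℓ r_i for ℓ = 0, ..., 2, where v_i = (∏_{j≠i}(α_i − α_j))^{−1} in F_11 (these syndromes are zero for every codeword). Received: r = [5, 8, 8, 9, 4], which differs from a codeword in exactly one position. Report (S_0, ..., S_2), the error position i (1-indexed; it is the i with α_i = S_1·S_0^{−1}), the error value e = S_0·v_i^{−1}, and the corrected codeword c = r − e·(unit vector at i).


S = (5, 4, 1), error at position 3, error magnitude e = 1, c = [5, 8, 7, 9, 4].

Step 1: column multipliers v_i = (∏_{j≠i}(α_i − α_j))^{−1} mod 11.
  i = 1 (α = 2): (2−9)(2−3)(2−4)(2−7) = (−7)·(−1)·(−2)·(−5) = 70 ≡ 4, so v_1 = 4^{−1} = 3 (mod 11).
  i = 2 (α = 9): (9−2)(9−3)(9−4)(9−7) = 7·6·5·2 = 420 ≡ 2, so v_2 = 2^{−1} = 6 (mod 11).
  i = 3 (α = 3): (3−2)(3−9)(3−4)(3−7) = 1·(−6)·(−1)·(−4) = −24 ≡ 9, so v_3 = 9^{−1} = 5 (mod 11).
  i = 4 (α = 4): (4−2)(4−9)(4−3)(4−7) = 2·(−5)·1·(−3) = 30 ≡ 8, so v_4 = 8^{−1} = 7 (mod 11).
  i = 5 (α = 7): (7−2)(7−9)(7−3)(7−4) = 5·(−2)·4·3 = −120 ≡ 1, so v_5 = 1^{−1} = 1 (mod 11).
  v = [3, 6, 5, 7, 1].
Step 2: syndromes of r = [5, 8, 8, 9, 4] (all sums mod 11).
  S_0 = Σ v_i r_i = 3·5 + 6·8 + 5·8 + 7·9 + 1·4 = 170 ≡ 5.
  S_1 = Σ v_i α_i r_i = 3·2·5 + 6·9·8 + 5·3·8 + 7·4·9 + 1·7·4 = 862 ≡ 4.
  α_i^2 mod 11 = [4, 4, 9, 5, 5].
  S_2 = Σ v_i α_i^2 r_i = 3·4·5 + 6·4·8 + 5·9·8 + 7·5·9 + 1·5·4 = 947 ≡ 1.
  S = (5, 4, 1) ≠ 0, so r is not a codeword (an error is present).
Step 3: locate the error. For a single error e at position i, S_ℓ = v_i·e·α_i^ℓ, so α_err = S_1/S_0.
  S_0^{−1} = 5^{−1} = 9 (mod 11), so α_err = 4·9 = 36 ≡ 3 = α_3. Error position i = 3.
  Consistency check: S_2/S_1 = 1·3 = 3 ≡ 3 = α_err ✓ (single-error assumption holds).
Step 4: error magnitude e = S_0/v_3 = S_0·∏_{j≠3}(α_3 − α_j) = 5·9 = 45 ≡ 1 (mod 11).
Step 5: correct position 3: c_3 = r_3 − e = 8 − 1 ≡ 7 (mod 11). Hence c = [5, 8, 7, 9, 4].
  Check: interpolating c through the α_i gives m(x) = 1 + 2·x (degree < 2) with m(α_i) = c_i for every i, so c is indeed a codeword.


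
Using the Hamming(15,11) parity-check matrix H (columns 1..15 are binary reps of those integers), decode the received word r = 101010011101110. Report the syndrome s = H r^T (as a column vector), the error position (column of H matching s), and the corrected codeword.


s = (0, 0, 1, 1)^T, error position = 3, corrected codeword c = 100010011101110

Compute s = H r^T mod 2 one row at a time:
  s_1 = 1 + 1 + 1 + 0 + 1 + 1 + 1 + 0 = 6 ≡ 0 (mod 2).
  s_2 = 0 + 1 + 0 + 0 + 1 + 1 + 1 + 0 = 4 ≡ 0 (mod 2).
  s_3 = 0 + 1 + 0 + 0 + 1 + 0 + 1 + 0 = 3 ≡ 1 (mod 2).
  s_4 = 1 + 1 + 1 + 0 + 1 + 0 + 1 + 0 = 5 ≡ 1 (mod 2).
s = (0, 0, 1, 1)^T — this equals column 3 of H (binary 0011), so error is at position 3.
Correct: flip bit 3 of r = 101010011101110 to get c = 100010011101110.


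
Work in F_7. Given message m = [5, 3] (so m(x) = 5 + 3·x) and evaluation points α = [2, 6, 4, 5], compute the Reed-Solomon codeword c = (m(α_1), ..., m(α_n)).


c = [4, 2, 3, 6]

Message polynomial: m(x) = 5 + 3·x (mod 7).
For each evaluation point α_i, compute m(α_i) mod 7:
  α_1 = 2: Horner steps 3 → 4, so m(2) = 4.
  α_2 = 6: Horner steps 3 → 2, so m(6) = 2.
  α_3 = 4: Horner steps 3 → 3, so m(4) = 3.
  α_4 = 5: Horner steps 3 → 6, so m(5) = 6.
Codeword c = [4, 2, 3, 6] ∈ F_7^4.


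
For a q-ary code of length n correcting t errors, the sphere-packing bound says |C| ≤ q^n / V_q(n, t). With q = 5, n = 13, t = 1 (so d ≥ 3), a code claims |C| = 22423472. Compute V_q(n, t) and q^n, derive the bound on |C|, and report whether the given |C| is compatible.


V_q(n, t) = 53, q^n = 1220703125, Hamming bound = 23032134, |C| = 22423472 ≤ bound (satisfied).

Step 1: Compute V_q(n, t) = Σ_{j=0}^1 C(n, j) (q−1)^j.
  j = 0: C(13,0)·(4)^0 = 1·1 = 1.
  j = 1: C(13,1)·(4)^1 = 13·4 = 52.
  V_q(n, t) = 1 + 52 = 53.
Step 2: q^n = 5^13 = 1220703125.
Step 3: Hamming bound ⌊q^n / V_q(n,t)⌋ = ⌊1220703125/53⌋ = 23032134.
Step 4: Compare |C| = 22423472 to 23032134: satisfied.
The claimed |C| lies below the Hamming bound.


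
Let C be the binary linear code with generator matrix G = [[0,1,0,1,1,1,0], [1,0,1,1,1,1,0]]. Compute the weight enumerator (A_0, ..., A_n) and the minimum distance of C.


Weight distribution: A_0 = 1, A_3 = 1, A_4 = 1, A_5 = 1. Minimum distance d = 3.

Enumerate all 2^2 = 4 messages m ∈ F_2^2.
For each, compute codeword c = mG in F_2^7, then tally its weight.
  m = 00 → c = 0000000, weight = 0.
  m = 10 → c = 0101110, weight = 4.
  m = 01 → c = 1011110, weight = 5.
  m = 11 → c = 1110000, weight = 3.
Tally weights:
  weight 0: 1 codewords.
  weight 3: 1 codewords.
  weight 4: 1 codewords.
  weight 5: 1 codewords.
Minimum distance d = smallest w > 0 with A_w > 0 = 3.
Sanity: Σ A_w = 4 = 2^2 = 4 ✓.


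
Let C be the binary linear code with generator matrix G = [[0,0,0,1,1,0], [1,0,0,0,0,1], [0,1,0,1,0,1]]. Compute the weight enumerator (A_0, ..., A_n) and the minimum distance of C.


Weight distribution: A_0 = 1, A_2 = 2, A_3 = 4, A_4 = 1. Minimum distance d = 2.

Enumerate all 2^3 = 8 messages m ∈ F_2^3.
For each, compute codeword c = mG in F_2^6, then tally its weight.
  m = 000 → c = 000000, weight = 0.
  m = 100 → c = 000110, weight = 2.
  m = 010 → c = 100001, weight = 2.
  m = 110 → c = 100111, weight = 4.
  m = 001 → c = 010101, weight = 3.
  m = 101 → c = 010011, weight = 3.
  m = 011 → c = 110100, weight = 3.
  m = 111 → c = 110010, weight = 3.
Tally weights:
  weight 0: 1 codewords.
  weight 2: 2 codewords.
  weight 3: 4 codewords.
  weight 4: 1 codewords.
Minimum distance d = smallest w > 0 with A_w > 0 = 2.
Sanity: Σ A_w = 8 = 2^3 = 8 ✓.


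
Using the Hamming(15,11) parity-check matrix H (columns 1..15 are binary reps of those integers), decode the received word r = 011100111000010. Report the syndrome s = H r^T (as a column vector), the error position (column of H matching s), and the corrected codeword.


s = (1, 1, 0, 1)^T, error position = 13, corrected codeword c = 011100111000110

Compute s = H r^T mod 2 one row at a time:
  s_1 = 1 + 1 + 0 + 0 + 0 + 0 + 1 + 0 = 3 ≡ 1 (mod 2).
  s_2 = 1 + 0 + 0 + 1 + 0 + 0 + 1 + 0 = 3 ≡ 1 (mod 2).
  s_3 = 1 + 1 + 0 + 1 + 0 + 0 + 1 + 0 = 4 ≡ 0 (mod 2).
  s_4 = 0 + 1 + 0 + 1 + 1 + 0 + 0 + 0 = 3 ≡ 1 (mod 2).
s = (1, 1, 0, 1)^T — this equals column 13 of H (binary 1101), so error is at position 13.
Correct: flip bit 13 of r = 011100111000010 to get c = 011100111000110.


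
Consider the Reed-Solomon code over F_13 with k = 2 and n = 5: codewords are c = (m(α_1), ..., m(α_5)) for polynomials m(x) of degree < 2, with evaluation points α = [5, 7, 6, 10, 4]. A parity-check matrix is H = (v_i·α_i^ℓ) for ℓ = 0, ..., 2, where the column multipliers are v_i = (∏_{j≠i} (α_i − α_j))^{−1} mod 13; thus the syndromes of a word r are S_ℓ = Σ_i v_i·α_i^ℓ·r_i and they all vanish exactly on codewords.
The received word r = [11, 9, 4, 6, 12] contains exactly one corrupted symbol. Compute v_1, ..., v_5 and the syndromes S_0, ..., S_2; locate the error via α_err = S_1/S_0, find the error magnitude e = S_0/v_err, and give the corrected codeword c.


S = (9, 2, 12), error at position 3, error magnitude e = 7, c = [11, 9, 10, 6, 12].

Step 1: column multipliers v_i = (∏_{j≠i}(α_i − α_j))^{−1} mod 13.
  i = 1 (α = 5): (5−7)(5−6)(5−10)(5−4) = (−2)·(−1)·(−5)·1 = −10 ≡ 3, so v_1 = 3^{−1} = 9 (mod 13).
  i = 2 (α = 7): (7−5)(7−6)(7−10)(7−4) = 2·1·(−3)·3 = −18 ≡ 8, so v_2 = 8^{−1} = 5 (mod 13).
  i = 3 (α = 6): (6−5)(6−7)(6−10)(6−4) = 1·(−1)·(−4)·2 = 8 ≡ 8, so v_3 = 8^{−1} = 5 (mod 13).
  i = 4 (α = 10): (10−5)(10−7)(10−6)(10−4) = 5·3·4·6 = 360 ≡ 9, so v_4 = 9^{−1} = 3 (mod 13).
  i = 5 (α = 4): (4−5)(4−7)(4−6)(4−10) = (−1)·(−3)·(−2)·(−6) = 36 ≡ 10, so v_5 = 10^{−1} = 4 (mod 13).
  v = [9, 5, 5, 3, 4].
Step 2: syndromes of r = [11, 9, 4, 6, 12] (all sums mod 13).
  S_0 = Σ v_i r_i = 9·11 + 5·9 + 5·4 + 3·6 + 4·12 = 230 ≡ 9.
  S_1 = Σ v_i α_i r_i = 9·5·11 + 5·7·9 + 5·6·4 + 3·10·6 + 4·4·12 = 1302 ≡ 2.
  α_i^2 mod 13 = [12, 10, 10, 9, 3].
  S_2 = Σ v_i α_i^2 r_i = 9·12·11 + 5·10·9 + 5·10·4 + 3·9·6 + 4·3·12 = 2144 ≡ 12.
  S = (9, 2, 12) ≠ 0, so r is not a codeword (an error is present).
Step 3: locate the error. For a single error e at position i, S_ℓ = v_i·e·α_i^ℓ, so α_err = S_1/S_0.
  S_0^{−1} = 9^{−1} = 3 (mod 13), so α_err = 2·3 = 6 ≡ 6 = α_3. Error position i = 3.
  Consistency check: S_2/S_1 = 12·7 = 84 ≡ 6 = α_err ✓ (single-error assumption holds).
Step 4: error magnitude e = S_0/v_3 = S_0·∏_{j≠3}(α_3 − α_j) = 9·8 = 72 ≡ 7 (mod 13).
Step 5: correct position 3: c_3 = r_3 − e = 4 − 7 ≡ 10 (mod 13). Hence c = [11, 9, 10, 6, 12].
  Check: interpolating c through the α_i gives m(x) = 3 + 12·x (degree < 2) with m(α_i) = c_i for every i, so c is indeed a codeword.


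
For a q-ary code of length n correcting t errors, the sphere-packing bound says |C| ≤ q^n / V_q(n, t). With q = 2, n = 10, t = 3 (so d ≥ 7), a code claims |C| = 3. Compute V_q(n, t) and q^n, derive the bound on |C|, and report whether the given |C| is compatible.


V_q(n, t) = 176, q^n = 1024, Hamming bound = 5, |C| = 3 ≤ bound (satisfied).

Step 1: Compute V_q(n, t) = Σ_{j=0}^3 C(n, j) (q−1)^j.
  j = 0: C(10,0)·(1)^0 = 1·1 = 1.
  j = 1: C(10,1)·(1)^1 = 10·1 = 10.
  j = 2: C(10,2)·(1)^2 = 45·1 = 45.
  j = 3: C(10,3)·(1)^3 = 120·1 = 120.
  V_q(n, t) = 1 + 10 + 45 + 120 = 176.
Step 2: q^n = 2^10 = 1024.
Step 3: Hamming bound ⌊q^n / V_q(n,t)⌋ = ⌊1024/176⌋ = 5.
Step 4: Compare |C| = 3 to 5: satisfied.
The claimed |C| lies below the Hamming bound.


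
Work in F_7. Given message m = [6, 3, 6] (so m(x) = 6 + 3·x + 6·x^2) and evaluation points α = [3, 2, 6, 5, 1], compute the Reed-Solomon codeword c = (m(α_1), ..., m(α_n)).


c = [6, 1, 2, 3, 1]

Message polynomial: m(x) = 6 + 3·x + 6·x^2 (mod 7).
For each evaluation point α_i, compute m(α_i) mod 7:
  α_1 = 3: Horner steps 6 → 0 → 6, so m(3) = 6.
  α_2 = 2: Horner steps 6 → 1 → 1, so m(2) = 1.
  α_3 = 6: Horner steps 6 → 4 → 2, so m(6) = 2.
  α_4 = 5: Horner steps 6 → 5 → 3, so m(5) = 3.
  α_5 = 1: Horner steps 6 → 2 → 1, so m(1) = 1.
Codeword c = [6, 1, 2, 3, 1] ∈ F_7^5.


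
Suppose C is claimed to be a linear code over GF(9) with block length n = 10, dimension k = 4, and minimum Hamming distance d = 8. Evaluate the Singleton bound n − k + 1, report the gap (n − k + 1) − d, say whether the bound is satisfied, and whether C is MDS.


Singleton RHS = n − k + 1 = 7, slack = -1, bound violated (no such code; not MDS).

Singleton bound: d ≤ n − k + 1.
Here n = 10, k = 4, so n − k + 1 = 7.
Given d = 8, check d ≤ 7: NO.
Slack = (n − k + 1) − d = -1.
The slack is negative: d = 8 exceeds n − k + 1 = 7 by 1, so the Singleton bound is violated and no linear [10, 4, 8]_9 code can exist. In particular it is not MDS (MDS requires d = n − k + 1 exactly).
Description: the claimed parameters are [10, 4, 8]_9; such a code would be impossible (violates the Singleton bound).


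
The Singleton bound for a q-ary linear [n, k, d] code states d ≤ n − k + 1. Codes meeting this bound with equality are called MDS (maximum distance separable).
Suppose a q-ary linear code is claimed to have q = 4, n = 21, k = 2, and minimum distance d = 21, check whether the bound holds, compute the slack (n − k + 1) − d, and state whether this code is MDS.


Singleton RHS = n − k + 1 = 20, slack = -1, bound violated (no such code; not MDS).

Singleton bound: d ≤ n − k + 1.
Here n = 21, k = 2, so n − k + 1 = 20.
Given d = 21, check d ≤ 20: NO.
Slack = (n − k + 1) − d = -1.
The slack is negative: d = 21 exceeds n − k + 1 = 20 by 1, so the Singleton bound is violated and no linear [21, 2, 21]_4 code can exist. In particular it is not MDS (MDS requires d = n − k + 1 exactly).
Description: the claimed parameters are [21, 2, 21]_4; such a code would be impossible (violates the Singleton bound).


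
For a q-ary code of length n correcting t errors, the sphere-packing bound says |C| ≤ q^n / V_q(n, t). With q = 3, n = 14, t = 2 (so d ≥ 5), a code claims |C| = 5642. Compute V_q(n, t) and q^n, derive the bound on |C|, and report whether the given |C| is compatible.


V_q(n, t) = 393, q^n = 4782969, Hamming bound = 12170, |C| = 5642 ≤ bound (satisfied).

Step 1: Compute V_q(n, t) = Σ_{j=0}^2 C(n, j) (q−1)^j.
  j = 0: C(14,0)·(2)^0 = 1·1 = 1.
  j = 1: C(14,1)·(2)^1 = 14·2 = 28.
  j = 2: C(14,2)·(2)^2 = 91·4 = 364.
  V_q(n, t) = 1 + 28 + 364 = 393.
Step 2: q^n = 3^14 = 4782969.
Step 3: Hamming bound ⌊q^n / V_q(n,t)⌋ = ⌊4782969/393⌋ = 12170.
Step 4: Compare |C| = 5642 to 12170: satisfied.
The claimed |C| lies below the Hamming bound.


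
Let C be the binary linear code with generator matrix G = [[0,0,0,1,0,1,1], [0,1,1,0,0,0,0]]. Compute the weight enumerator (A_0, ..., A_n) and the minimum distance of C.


Weight distribution: A_0 = 1, A_2 = 1, A_3 = 1, A_5 = 1. Minimum distance d = 2.

Enumerate all 2^2 = 4 messages m ∈ F_2^2.
For each, compute codeword c = mG in F_2^7, then tally its weight.
  m = 00 → c = 0000000, weight = 0.
  m = 10 → c = 0001011, weight = 3.
  m = 01 → c = 0110000, weight = 2.
  m = 11 → c = 0111011, weight = 5.
Tally weights:
  weight 0: 1 codewords.
  weight 2: 1 codewords.
  weight 3: 1 codewords.
  weight 5: 1 codewords.
Minimum distance d = smallest w > 0 with A_w > 0 = 2.
Sanity: Σ A_w = 4 = 2^2 = 4 ✓.


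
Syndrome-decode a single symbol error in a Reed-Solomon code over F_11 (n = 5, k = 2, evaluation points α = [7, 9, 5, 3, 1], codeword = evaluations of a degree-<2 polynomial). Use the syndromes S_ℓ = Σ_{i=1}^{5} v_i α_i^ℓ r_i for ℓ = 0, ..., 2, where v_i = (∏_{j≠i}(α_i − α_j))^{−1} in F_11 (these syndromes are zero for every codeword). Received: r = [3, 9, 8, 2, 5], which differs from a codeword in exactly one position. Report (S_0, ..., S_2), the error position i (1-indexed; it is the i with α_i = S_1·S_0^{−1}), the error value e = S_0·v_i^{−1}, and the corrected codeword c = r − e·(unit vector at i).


S = (2, 2, 2), error at position 5, error magnitude e = 9, c = [3, 9, 8, 2, 7].

Step 1: column multipliers v_i = (∏_{j≠i}(α_i − α_j))^{−1} mod 11.
  i = 1 (α = 7): (7−9)(7−5)(7−3)(7−1) = (−2)·2·4·6 = −96 ≡ 3, so v_1 = 3^{−1} = 4 (mod 11).
  i = 2 (α = 9): (9−7)(9−5)(9−3)(9−1) = 2·4·6·8 = 384 ≡ 10, so v_2 = 10^{−1} = 10 (mod 11).
  i = 3 (α = 5): (5−7)(5−9)(5−3)(5−1) = (−2)·(−4)·2·4 = 64 ≡ 9, so v_3 = 9^{−1} = 5 (mod 11).
  i = 4 (α = 3): (3−7)(3−9)(3−5)(3−1) = (−4)·(−6)·(−2)·2 = −96 ≡ 3, so v_4 = 3^{−1} = 4 (mod 11).
  i = 5 (α = 1): (1−7)(1−9)(1−5)(1−3) = (−6)·(−8)·(−4)·(−2) = 384 ≡ 10, so v_5 = 10^{−1} = 10 (mod 11).
  v = [4, 10, 5, 4, 10].
Step 2: syndromes of r = [3, 9, 8, 2, 5] (all sums mod 11).
  S_0 = Σ v_i r_i = 4·3 + 10·9 + 5·8 + 4·2 + 10·5 = 200 ≡ 2.
  S_1 = Σ v_i α_i r_i = 4·7·3 + 10·9·9 + 5·5·8 + 4·3·2 + 10·1·5 = 1168 ≡ 2.
  α_i^2 mod 11 = [5, 4, 3, 9, 1].
  S_2 = Σ v_i α_i^2 r_i = 4·5·3 + 10·4·9 + 5·3·8 + 4·9·2 + 10·1·5 = 662 ≡ 2.
  S = (2, 2, 2) ≠ 0, so r is not a codeword (an error is present).
Step 3: locate the error. For a single error e at position i, S_ℓ = v_i·e·α_i^ℓ, so α_err = S_1/S_0.
  S_0^{−1} = 2^{−1} = 6 (mod 11), so α_err = 2·6 = 12 ≡ 1 = α_5. Error position i = 5.
  Consistency check: S_2/S_1 = 2·6 = 12 ≡ 1 = α_err ✓ (single-error assumption holds).
Step 4: error magnitude e = S_0/v_5 = S_0·∏_{j≠5}(α_5 − α_j) = 2·10 = 20 ≡ 9 (mod 11).
Step 5: correct position 5: c_5 = r_5 − e = 5 − 9 ≡ 7 (mod 11). Hence c = [3, 9, 8, 2, 7].
  Check: interpolating c through the α_i gives m(x) = 4 + 3·x (degree < 2) with m(α_i) = c_i for every i, so c is indeed a codeword.
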